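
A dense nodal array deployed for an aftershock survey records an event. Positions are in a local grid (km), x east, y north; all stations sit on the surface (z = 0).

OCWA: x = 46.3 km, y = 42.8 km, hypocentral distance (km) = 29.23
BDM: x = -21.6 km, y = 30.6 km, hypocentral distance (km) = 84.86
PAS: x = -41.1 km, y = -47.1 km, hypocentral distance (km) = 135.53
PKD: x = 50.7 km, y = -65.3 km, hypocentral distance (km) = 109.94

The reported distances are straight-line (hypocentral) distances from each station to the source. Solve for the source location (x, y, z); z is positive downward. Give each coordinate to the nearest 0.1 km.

x ≈ 58.3 km, y ≈ 41.1 km, depth ≈ 26.6 km

Each station gives a sphere (x−x_i)² + (y−y_i)² + z² = d_i² (stations at z=0).
Subtracting the OCWA sphere from BDM and PAS: z² cancels, leaving linear equations in x and y:
-135.8 x − 24.4 y = -8919.44
-174.8 x − 179.8 y = -17581.90
Solving: x ≈ 58.294, y ≈ 41.113 km (keep extra digits for the depth step; rounded: 58.3, 41.1).
Then from the OCWA sphere: z² = 29.23² − (x − 46.3)² − (y − 42.8)² with x = 58.294, y = 41.113, so z ≈ 26.602 ≈ 26.6 km.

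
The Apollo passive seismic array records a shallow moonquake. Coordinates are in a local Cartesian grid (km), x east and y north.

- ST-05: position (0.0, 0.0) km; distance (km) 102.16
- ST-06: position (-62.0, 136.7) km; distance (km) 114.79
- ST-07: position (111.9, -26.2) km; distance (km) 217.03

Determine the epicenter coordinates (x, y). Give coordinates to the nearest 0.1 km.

Circle about each station: x² + y² = 102.16²; (x + 62.0)² + (y − 136.7)² = 114.79²; (x − 111.9)² + (y + 26.2)² = 217.03².
Subtracting pairs of circle equations eliminates x²+y² and gives linear equations (the radical axes):
-124.0 x + 273.4 y = 19790.81
223.8 x − 52.4 y = -23457.31
Solving the 2×2 system: x ≈ -98.3, y ≈ 27.8 km.

x ≈ -98.3 km, y ≈ 27.8 km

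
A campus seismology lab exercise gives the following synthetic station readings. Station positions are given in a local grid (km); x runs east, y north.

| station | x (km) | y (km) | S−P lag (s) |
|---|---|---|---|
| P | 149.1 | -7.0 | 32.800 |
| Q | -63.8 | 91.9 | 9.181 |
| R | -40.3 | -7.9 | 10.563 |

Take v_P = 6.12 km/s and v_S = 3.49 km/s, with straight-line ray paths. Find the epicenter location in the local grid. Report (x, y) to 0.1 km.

-113.7 km east, 36.5 km north

Distance from S−P lag: d = Δt · v_P v_S / (v_P − v_S) = Δt · (6.12·3.49)/(6.12−3.49) ≈ 8.1212·Δt.
So d_P = 266.38, d_Q = 74.56, d_R = 85.78 km.
Circle about each station: (x − 149.1)² + (y + 7.0)² = 266.38²; (x + 63.8)² + (y − 91.9)² = 74.56²; (x + 40.3)² + (y + 7.9)² = 85.78².
Subtracting pairs of circle equations eliminates x²+y² and gives linear equations (the radical axes):
-425.8 x + 197.8 y = 55635.35
-378.8 x − 1.8 y = 43006.79
Solving the 2×2 system: x ≈ -113.7, y ≈ 36.5 km.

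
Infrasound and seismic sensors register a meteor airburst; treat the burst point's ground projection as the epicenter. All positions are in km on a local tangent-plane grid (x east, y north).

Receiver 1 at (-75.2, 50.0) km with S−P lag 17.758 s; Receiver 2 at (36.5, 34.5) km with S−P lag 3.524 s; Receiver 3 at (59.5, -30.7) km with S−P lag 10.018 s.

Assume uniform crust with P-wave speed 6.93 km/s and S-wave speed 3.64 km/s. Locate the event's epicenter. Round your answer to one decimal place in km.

60.9 km east, 46.1 km north

Distance from S−P lag: d = Δt · v_P v_S / (v_P − v_S) = Δt · (6.93·3.64)/(6.93−3.64) ≈ 7.6672·Δt.
So d_Receiver 1 = 136.15, d_Receiver 2 = 27.02, d_Receiver 3 = 76.81 km.
Circle about each station: (x + 75.2)² + (y − 50.0)² = 136.15²; (x − 36.5)² + (y − 34.5)² = 27.02²; (x − 59.5)² + (y + 30.7)² = 76.81².
Subtracting the Receiver 1 equation from the Receiver 2 and Receiver 3 equations removes the quadratic terms:
223.4 x − 31.0 y = 12174.20
269.4 x − 161.4 y = 8964.75
Solving the 2×2 system: x ≈ 60.9, y ≈ 46.1 km.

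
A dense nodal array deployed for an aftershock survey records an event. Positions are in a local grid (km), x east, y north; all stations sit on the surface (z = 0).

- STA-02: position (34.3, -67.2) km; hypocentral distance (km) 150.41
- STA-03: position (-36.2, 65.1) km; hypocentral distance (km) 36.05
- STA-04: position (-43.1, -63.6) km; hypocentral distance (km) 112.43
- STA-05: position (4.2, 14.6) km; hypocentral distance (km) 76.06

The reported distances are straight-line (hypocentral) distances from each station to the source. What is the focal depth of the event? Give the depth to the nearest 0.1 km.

z ≈ 13.5 km

Each station gives a sphere (x−x_i)² + (y−y_i)² + z² = d_i² (stations at z=0).
Subtracting the STA-02 sphere from STA-03 and STA-04: z² cancels, leaving linear equations in x and y:
-141.0 x + 264.6 y = 21179.69
-154.8 x + 7.2 y = 10192.90
Solving: x ≈ -63.701, y ≈ 46.099 km (keep extra digits for the depth step; rounded: -63.7, 46.1).
Then from the STA-02 sphere: z² = 150.41² − (x − 34.3)² − (y + 67.2)² with x = -63.701, y = 46.099, so z ≈ 13.502 ≈ 13.5 km.
Check against STA-05 (with the unrounded solution): distance 76.06 ≈ 76.06 km. ✓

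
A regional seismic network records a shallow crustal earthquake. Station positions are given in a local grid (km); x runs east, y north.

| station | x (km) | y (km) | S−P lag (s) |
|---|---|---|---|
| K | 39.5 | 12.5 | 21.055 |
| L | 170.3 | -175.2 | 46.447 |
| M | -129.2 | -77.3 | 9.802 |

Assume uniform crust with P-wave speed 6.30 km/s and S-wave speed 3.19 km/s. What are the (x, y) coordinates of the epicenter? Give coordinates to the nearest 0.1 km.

x ≈ -90.7 km, y ≈ -27.0 km

Distance from S−P lag: d = Δt · v_P v_S / (v_P − v_S) = Δt · (6.30·3.19)/(6.30−3.19) ≈ 6.4621·Δt.
So d_K = 136.06, d_L = 300.14, d_M = 63.34 km.
Circle about each station: (x − 39.5)² + (y − 12.5)² = 136.06²; (x − 170.3)² + (y + 175.2)² = 300.14²; (x + 129.2)² + (y + 77.3)² = 63.34².
Subtracting pairs of circle equations eliminates x²+y² and gives linear equations (the radical axes):
261.6 x − 375.4 y = -13591.07
-337.4 x − 179.6 y = 35451.80
Solving the 2×2 system: x ≈ -90.7, y ≈ -27.0 km.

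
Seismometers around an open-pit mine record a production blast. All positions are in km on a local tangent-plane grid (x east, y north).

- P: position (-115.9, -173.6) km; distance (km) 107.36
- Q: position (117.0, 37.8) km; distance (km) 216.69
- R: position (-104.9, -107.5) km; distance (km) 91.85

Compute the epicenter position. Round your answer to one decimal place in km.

Circle about each station: (x + 115.9)² + (y + 173.6)² = 107.36²; (x − 117.0)² + (y − 37.8)² = 216.69²; (x + 104.9)² + (y + 107.5)² = 91.85².
Subtracting pairs of circle equations eliminates x²+y² and gives linear equations (the radical axes):
465.8 x + 422.8 y = -63880.32
22.0 x + 132.2 y = -17919.76
Solving the 2×2 system: x ≈ -16.6, y ≈ -132.8 km.

x ≈ -16.6 km, y ≈ -132.8 km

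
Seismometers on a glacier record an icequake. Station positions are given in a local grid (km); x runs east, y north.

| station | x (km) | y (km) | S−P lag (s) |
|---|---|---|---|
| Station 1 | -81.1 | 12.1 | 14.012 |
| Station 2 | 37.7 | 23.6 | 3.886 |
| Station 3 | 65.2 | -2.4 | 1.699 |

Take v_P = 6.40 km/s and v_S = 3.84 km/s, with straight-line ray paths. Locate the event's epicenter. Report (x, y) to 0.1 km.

51.4 km east, -11.1 km north

Distance from S−P lag: d = Δt · v_P v_S / (v_P − v_S) = Δt · (6.40·3.84)/(6.40−3.84) ≈ 9.6000·Δt.
So d_Station 1 = 134.52, d_Station 2 = 37.31, d_Station 3 = 16.31 km.
Circle about each station: (x + 81.1)² + (y − 12.1)² = 134.52²; (x − 37.7)² + (y − 23.6)² = 37.31²; (x − 65.2)² + (y + 2.4)² = 16.31².
Subtracting the Station 1 equation from the Station 2 and Station 3 equations removes the quadratic terms:
237.6 x + 23.0 y = 11958.22
292.6 x − 29.0 y = 15362.79
Solving the 2×2 system: x ≈ 51.4, y ≈ -11.1 km.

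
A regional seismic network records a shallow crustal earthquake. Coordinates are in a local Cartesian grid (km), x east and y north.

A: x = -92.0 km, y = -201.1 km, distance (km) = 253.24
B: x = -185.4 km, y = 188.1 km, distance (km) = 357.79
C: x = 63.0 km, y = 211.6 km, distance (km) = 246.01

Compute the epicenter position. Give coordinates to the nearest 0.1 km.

Circle about each station: (x + 92.0)² + (y + 201.1)² = 253.24²; (x + 185.4)² + (y − 188.1)² = 357.79²; (x − 63.0)² + (y − 211.6)² = 246.01².
Subtracting pairs of circle equations eliminates x²+y² and gives linear equations (the radical axes):
-186.8 x + 778.4 y = -43033.63
310.0 x + 825.4 y = 3447.93
Solving the 2×2 system: x ≈ 96.6, y ≈ -32.1 km.
Check against A (with the unrounded x, y): √((x + 92.0)²+(y + 201.1)²) = 253.24 ≈ 253.24 km. ✓

(96.6, -32.1)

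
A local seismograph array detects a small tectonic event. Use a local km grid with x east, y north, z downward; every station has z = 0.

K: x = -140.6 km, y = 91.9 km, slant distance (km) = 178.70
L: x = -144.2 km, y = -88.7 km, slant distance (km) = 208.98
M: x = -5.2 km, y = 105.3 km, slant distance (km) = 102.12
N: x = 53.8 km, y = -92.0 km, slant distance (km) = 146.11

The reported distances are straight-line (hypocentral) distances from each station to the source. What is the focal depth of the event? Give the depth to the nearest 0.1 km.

depth ≈ 67.6 km

Each station gives a sphere (x−x_i)² + (y−y_i)² + z² = d_i² (stations at z=0).
Subtracting the K sphere from L and M: z² cancels, leaving linear equations in x and y:
-7.2 x − 361.2 y = -11291.59
270.8 x + 26.8 y = 4406.36
Solving: x ≈ 13.204, y ≈ 30.998 km (keep extra digits for the depth step; rounded: 13.2, 31.0).
Then from the K sphere: z² = 178.70² − (x + 140.6)² − (y − 91.9)² with x = 13.204, y = 30.998, so z ≈ 67.594 ≈ 67.6 km.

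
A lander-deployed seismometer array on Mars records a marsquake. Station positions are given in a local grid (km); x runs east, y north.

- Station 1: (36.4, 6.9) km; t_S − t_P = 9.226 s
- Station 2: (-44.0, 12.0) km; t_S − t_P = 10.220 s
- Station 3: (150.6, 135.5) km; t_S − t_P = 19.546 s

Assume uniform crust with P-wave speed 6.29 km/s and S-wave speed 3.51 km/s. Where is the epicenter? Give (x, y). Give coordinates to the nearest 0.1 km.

7.9 km east, 74.4 km north

Distance from S−P lag: d = Δt · v_P v_S / (v_P − v_S) = Δt · (6.29·3.51)/(6.29−3.51) ≈ 7.9417·Δt.
So d_Station 1 = 73.27, d_Station 2 = 81.16, d_Station 3 = 155.23 km.
Circle about each station: (x − 36.4)² + (y − 6.9)² = 73.27²; (x + 44.0)² + (y − 12.0)² = 81.16²; (x − 150.6)² + (y − 135.5)² = 155.23².
Subtracting the Station 1 equation from the Station 2 and Station 3 equations removes the quadratic terms:
-160.8 x + 10.2 y = -511.02
228.4 x + 257.2 y = 20940.18
Solving the 2×2 system: x ≈ 7.9, y ≈ 74.4 km.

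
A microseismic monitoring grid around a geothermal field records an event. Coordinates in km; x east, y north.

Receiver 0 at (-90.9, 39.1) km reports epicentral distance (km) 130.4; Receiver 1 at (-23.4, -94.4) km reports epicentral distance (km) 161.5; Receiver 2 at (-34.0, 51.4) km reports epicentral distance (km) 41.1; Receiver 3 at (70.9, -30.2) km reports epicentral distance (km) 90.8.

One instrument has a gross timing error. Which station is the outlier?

Receiver 2

Solve using three stations at a time. Using Receiver 0, Receiver 1, Receiver 3 (subtract circle equations pairwise → linear system) gives (x, y) ≈ (38.6, 54.8).
Distances from that point to each station vs reported:
  Receiver 0: calculated 130.5 vs reported 130.4 → residual 0.1 km
  Receiver 1: calculated 161.6 vs reported 161.5 → residual 0.1 km
  Receiver 2: calculated 72.7 vs reported 41.1 → residual 31.6 km
  Receiver 3: calculated 90.9 vs reported 90.8 → residual 0.1 km
Receiver 0, Receiver 1, Receiver 3 are mutually consistent (residuals ≈ 0); Receiver 2 is off by 31.6 km.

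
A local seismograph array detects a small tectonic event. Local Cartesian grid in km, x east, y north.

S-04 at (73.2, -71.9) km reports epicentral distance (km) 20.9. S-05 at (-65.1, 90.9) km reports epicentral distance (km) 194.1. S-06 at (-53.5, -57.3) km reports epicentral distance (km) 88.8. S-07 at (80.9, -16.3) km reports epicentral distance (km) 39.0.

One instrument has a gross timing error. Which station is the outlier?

S-06

Solve using three stations at a time. Using S-04, S-05, S-07 (subtract circle equations pairwise → linear system) gives (x, y) ≈ (65.9, -52.3).
Distances from that point to each station vs reported:
  S-04: calculated 20.9 vs reported 20.9 → residual 0.0 km
  S-05: calculated 194.1 vs reported 194.1 → residual 0.0 km
  S-06: calculated 119.5 vs reported 88.8 → residual 30.7 km
  S-07: calculated 39.0 vs reported 39.0 → residual 0.0 km
S-04, S-05, S-07 are mutually consistent (residuals ≈ 0); S-06 is off by 30.7 km.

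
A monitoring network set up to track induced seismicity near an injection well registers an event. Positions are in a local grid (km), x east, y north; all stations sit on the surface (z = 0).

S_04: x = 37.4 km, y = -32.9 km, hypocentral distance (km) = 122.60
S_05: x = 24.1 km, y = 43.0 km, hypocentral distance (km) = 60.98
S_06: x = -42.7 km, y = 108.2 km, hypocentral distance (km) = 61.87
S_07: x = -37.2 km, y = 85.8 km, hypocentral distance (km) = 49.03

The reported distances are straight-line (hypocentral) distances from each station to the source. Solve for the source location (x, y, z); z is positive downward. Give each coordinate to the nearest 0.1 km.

Each station gives a sphere (x−x_i)² + (y−y_i)² + z² = d_i² (stations at z=0).
Subtracting the S_04 sphere from S_05 and S_06: z² cancels, leaving linear equations in x and y:
-26.6 x + 151.8 y = 11260.84
-160.2 x + 282.2 y = 22252.22
Solving: x ≈ -11.901, y ≈ 72.097 km (keep extra digits for the depth step; rounded: -11.9, 72.1).
Then from the S_04 sphere: z² = 122.60² − (x − 37.4)² − (y + 32.9)² with x = -11.901, y = 72.097, so z ≈ 39.696 ≈ 39.7 km.

x ≈ -11.9 km, y ≈ 72.1 km, depth ≈ 39.7 km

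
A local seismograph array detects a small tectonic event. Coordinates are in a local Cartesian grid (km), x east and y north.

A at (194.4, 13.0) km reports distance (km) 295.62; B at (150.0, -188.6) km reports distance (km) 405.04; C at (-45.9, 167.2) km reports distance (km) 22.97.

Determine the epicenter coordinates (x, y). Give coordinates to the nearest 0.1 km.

(-65.1, 154.6)

Circle about each station: (x − 194.4)² + (y − 13.0)² = 295.62²; (x − 150.0)² + (y + 188.6)² = 405.04²; (x + 45.9)² + (y − 167.2)² = 22.97².
Subtracting pairs of circle equations eliminates x²+y² and gives linear equations (the radical axes):
-88.8 x − 403.2 y = -56556.62
-480.6 x + 308.4 y = 78965.85
Solving the 2×2 system: x ≈ -65.1, y ≈ 154.6 km.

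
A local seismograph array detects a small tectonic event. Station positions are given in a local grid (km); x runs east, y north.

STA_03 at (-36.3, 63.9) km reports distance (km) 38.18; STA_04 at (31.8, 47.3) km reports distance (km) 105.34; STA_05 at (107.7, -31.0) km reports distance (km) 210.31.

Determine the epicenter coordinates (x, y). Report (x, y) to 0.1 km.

Circle about each station: (x + 36.3)² + (y − 63.9)² = 38.18²; (x − 31.8)² + (y − 47.3)² = 105.34²; (x − 107.7)² + (y + 31.0)² = 210.31².
Subtracting the STA_03 equation from the STA_04 and STA_05 equations removes the quadratic terms:
136.2 x − 33.2 y = -11791.17
288.0 x − 189.8 y = -35613.19
Solving the 2×2 system: x ≈ -64.8, y ≈ 89.3 km.
Check against STA_03 (with the unrounded x, y): √((x + 36.3)²+(y − 63.9)²) = 38.18 ≈ 38.18 km. ✓

(-64.8, 89.3)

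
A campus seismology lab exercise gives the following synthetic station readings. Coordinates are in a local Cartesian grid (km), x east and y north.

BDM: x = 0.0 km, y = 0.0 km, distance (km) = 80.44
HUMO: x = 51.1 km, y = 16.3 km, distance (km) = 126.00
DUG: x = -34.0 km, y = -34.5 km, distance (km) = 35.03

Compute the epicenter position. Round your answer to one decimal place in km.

Circle about each station: x² + y² = 80.44²; (x − 51.1)² + (y − 16.3)² = 126.00²; (x + 34.0)² + (y + 34.5)² = 35.03².
Subtracting pairs of circle equations eliminates x²+y² and gives linear equations (the radical axes):
102.2 x + 32.6 y = -6528.51
-68.0 x − 69.0 y = 7589.74
Solving the 2×2 system: x ≈ -42.0, y ≈ -68.6 km.

-42.0 km east, -68.6 km north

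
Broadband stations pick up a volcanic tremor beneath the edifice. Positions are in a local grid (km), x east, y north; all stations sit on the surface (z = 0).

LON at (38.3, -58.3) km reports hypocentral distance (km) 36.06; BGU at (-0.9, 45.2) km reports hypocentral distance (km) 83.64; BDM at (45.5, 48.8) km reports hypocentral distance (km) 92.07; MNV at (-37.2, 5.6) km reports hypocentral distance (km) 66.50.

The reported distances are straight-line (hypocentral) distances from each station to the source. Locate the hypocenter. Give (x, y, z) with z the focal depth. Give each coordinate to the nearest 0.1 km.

Each station gives a sphere (x−x_i)² + (y−y_i)² + z² = d_i² (stations at z=0).
Subtracting the LON sphere from BGU and BDM: z² cancels, leaving linear equations in x and y:
-78.4 x + 207.0 y = -8517.26
14.4 x + 214.2 y = -7590.65
Solving: x ≈ 12.801, y ≈ -36.298 km (keep extra digits for the depth step; rounded: 12.8, -36.3).
Then from the LON sphere: z² = 36.06² − (x − 38.3)² − (y + 58.3)² with x = 12.801, y = -36.298, so z ≈ 12.886 ≈ 12.9 km.

(12.8, -36.3, 12.9)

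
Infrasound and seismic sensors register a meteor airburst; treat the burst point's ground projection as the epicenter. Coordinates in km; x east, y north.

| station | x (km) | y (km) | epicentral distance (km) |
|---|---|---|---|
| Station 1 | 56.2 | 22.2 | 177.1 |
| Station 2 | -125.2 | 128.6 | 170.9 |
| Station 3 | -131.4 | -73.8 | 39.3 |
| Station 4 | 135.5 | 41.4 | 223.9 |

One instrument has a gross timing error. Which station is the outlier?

Station 4

Solve using three stations at a time. Using Station 1, Station 2, Station 3 (subtract circle equations pairwise → linear system) gives (x, y) ≈ (-109.0, -41.5).
Distances from that point to each station vs reported:
  Station 1: calculated 177.1 vs reported 177.1 → residual 0.0 km
  Station 2: calculated 170.9 vs reported 170.9 → residual 0.0 km
  Station 3: calculated 39.3 vs reported 39.3 → residual 0.0 km
  Station 4: calculated 258.2 vs reported 223.9 → residual 34.3 km
Station 1, Station 2, Station 3 are mutually consistent (residuals ≈ 0); Station 4 is off by 34.3 km.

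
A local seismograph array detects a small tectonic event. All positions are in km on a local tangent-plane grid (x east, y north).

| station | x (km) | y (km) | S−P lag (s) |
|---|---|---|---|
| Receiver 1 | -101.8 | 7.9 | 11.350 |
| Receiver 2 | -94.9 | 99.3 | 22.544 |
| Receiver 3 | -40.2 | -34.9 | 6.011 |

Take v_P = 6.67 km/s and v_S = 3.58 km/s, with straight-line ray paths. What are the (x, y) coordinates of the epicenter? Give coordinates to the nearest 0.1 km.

x ≈ -67.2 km, y ≈ -72.7 km

Distance from S−P lag: d = Δt · v_P v_S / (v_P − v_S) = Δt · (6.67·3.58)/(6.67−3.58) ≈ 7.7277·Δt.
So d_Receiver 1 = 87.71, d_Receiver 2 = 174.21, d_Receiver 3 = 46.45 km.
Circle about each station: (x + 101.8)² + (y − 7.9)² = 87.71²; (x + 94.9)² + (y − 99.3)² = 174.21²; (x + 40.2)² + (y + 34.9)² = 46.45².
Subtracting the Receiver 1 equation from the Receiver 2 and Receiver 3 equations removes the quadratic terms:
13.8 x + 182.8 y = -14215.23
123.2 x − 85.6 y = -2056.16
Solving the 2×2 system: x ≈ -67.2, y ≈ -72.7 km.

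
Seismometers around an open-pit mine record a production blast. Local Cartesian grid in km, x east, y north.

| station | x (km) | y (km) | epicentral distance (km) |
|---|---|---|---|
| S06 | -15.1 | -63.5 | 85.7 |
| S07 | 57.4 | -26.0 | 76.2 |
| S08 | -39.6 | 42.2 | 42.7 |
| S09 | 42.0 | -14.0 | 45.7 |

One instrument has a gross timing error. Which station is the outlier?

S09

Solve using three stations at a time. Using S06, S07, S08 (subtract circle equations pairwise → linear system) gives (x, y) ≈ (-2.4, 21.3).
Distances from that point to each station vs reported:
  S06: calculated 85.7 vs reported 85.7 → residual 0.0 km
  S07: calculated 76.2 vs reported 76.2 → residual 0.0 km
  S08: calculated 42.7 vs reported 42.7 → residual 0.0 km
  S09: calculated 56.7 vs reported 45.7 → residual 11.0 km
S06, S07, S08 are mutually consistent (residuals ≈ 0); S09 is off by 11.0 km.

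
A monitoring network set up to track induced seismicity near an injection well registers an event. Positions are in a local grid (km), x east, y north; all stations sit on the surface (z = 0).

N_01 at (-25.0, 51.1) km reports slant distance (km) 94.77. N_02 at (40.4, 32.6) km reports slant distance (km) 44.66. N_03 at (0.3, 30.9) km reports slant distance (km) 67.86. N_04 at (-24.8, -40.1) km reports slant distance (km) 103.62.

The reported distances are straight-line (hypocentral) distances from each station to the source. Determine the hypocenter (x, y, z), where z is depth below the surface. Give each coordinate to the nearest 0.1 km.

Each station gives a sphere (x−x_i)² + (y−y_i)² + z² = d_i² (stations at z=0).
Subtracting the N_01 sphere from N_02 and N_03: z² cancels, leaving linear equations in x and y:
130.8 x − 37.0 y = 6445.55
50.6 x − 40.4 y = 2095.06
Solving: x ≈ 53.598, y ≈ 15.272 km (keep extra digits for the depth step; rounded: 53.6, 15.3).
Then from the N_01 sphere: z² = 94.77² − (x + 25.0)² − (y − 51.1)² with x = 53.598, y = 15.272, so z ≈ 38.988 ≈ 39.0 km.

x ≈ 53.6 km, y ≈ 15.3 km, depth ≈ 39.0 km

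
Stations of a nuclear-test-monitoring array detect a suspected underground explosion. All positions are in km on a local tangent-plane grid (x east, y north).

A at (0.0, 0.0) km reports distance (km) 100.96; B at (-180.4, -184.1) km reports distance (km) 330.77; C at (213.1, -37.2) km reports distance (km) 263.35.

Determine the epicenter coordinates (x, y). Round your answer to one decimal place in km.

(-11.5, 100.3)

Circle about each station: x² + y² = 100.96²; (x + 180.4)² + (y + 184.1)² = 330.77²; (x − 213.1)² + (y + 37.2)² = 263.35².
Subtracting the A equation from the B and C equations removes the quadratic terms:
-360.8 x − 368.2 y = -32778.90
426.2 x − 74.4 y = -12364.85
Solving the 2×2 system: x ≈ -11.5, y ≈ 100.3 km.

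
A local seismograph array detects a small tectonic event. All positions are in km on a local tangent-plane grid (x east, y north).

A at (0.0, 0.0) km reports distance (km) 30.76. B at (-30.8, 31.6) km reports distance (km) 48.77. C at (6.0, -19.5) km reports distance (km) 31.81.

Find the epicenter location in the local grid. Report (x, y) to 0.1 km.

-25.7 km east, -16.9 km north

Circle about each station: x² + y² = 30.76²; (x + 30.8)² + (y − 31.6)² = 48.77²; (x − 6.0)² + (y + 19.5)² = 31.81².
Subtracting the A equation from the B and C equations removes the quadratic terms:
-61.6 x + 63.2 y = 514.86
12.0 x − 39.0 y = 350.55
Solving the 2×2 system: x ≈ -25.7, y ≈ -16.9 km.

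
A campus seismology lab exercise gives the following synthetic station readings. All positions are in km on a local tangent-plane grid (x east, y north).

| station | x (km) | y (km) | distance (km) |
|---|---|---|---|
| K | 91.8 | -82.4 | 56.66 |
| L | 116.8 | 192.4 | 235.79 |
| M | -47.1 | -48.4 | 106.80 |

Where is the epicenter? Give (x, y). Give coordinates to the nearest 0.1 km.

59.0 km east, -36.2 km north

Circle about each station: (x − 91.8)² + (y + 82.4)² = 56.66²; (x − 116.8)² + (y − 192.4)² = 235.79²; (x + 47.1)² + (y + 48.4)² = 106.80².
Subtracting pairs of circle equations eliminates x²+y² and gives linear equations (the radical axes):
50.0 x + 549.6 y = -16943.57
-277.8 x + 68.0 y = -18851.91
Solving the 2×2 system: x ≈ 59.0, y ≈ -36.2 km.
Check against K (with the unrounded x, y): √((x − 91.8)²+(y + 82.4)²) = 56.66 ≈ 56.66 km. ✓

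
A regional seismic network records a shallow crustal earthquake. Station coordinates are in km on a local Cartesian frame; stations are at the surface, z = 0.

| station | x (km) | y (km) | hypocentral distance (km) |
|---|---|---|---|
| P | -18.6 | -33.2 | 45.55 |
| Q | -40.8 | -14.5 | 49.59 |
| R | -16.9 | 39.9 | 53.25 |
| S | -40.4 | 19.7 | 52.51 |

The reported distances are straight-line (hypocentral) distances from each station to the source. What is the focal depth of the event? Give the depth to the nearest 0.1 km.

Each station gives a sphere (x−x_i)² + (y−y_i)² + z² = d_i² (stations at z=0).
Subtracting the P sphere from Q and R: z² cancels, leaving linear equations in x and y:
-44.4 x + 37.4 y = 42.32
3.4 x + 146.2 y = -331.34
Solving: x ≈ -2.807, y ≈ -2.201 km (keep extra digits for the depth step; rounded: -2.8, -2.2).
Then from the P sphere: z² = 45.55² − (x + 18.6)² − (y + 33.2)² with x = -2.807, y = -2.201, so z ≈ 29.401 ≈ 29.4 km.

z ≈ 29.4 km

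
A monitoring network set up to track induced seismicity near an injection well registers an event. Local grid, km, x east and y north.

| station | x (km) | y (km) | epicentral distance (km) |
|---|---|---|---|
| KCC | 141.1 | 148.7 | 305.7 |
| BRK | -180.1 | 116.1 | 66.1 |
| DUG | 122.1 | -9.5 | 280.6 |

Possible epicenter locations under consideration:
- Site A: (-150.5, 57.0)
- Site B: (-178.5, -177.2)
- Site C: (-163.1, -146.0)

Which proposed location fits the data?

Site A

For each candidate, compare |candidate − station| to the reported distance:
Site A: residuals KCC 0.0, BRK 0.0, DUG 0.0 → max 0.0 km
Site B: residuals KCC 150.8, BRK 227.2, DUG 63.6 → max 227.2 km
Site C: residuals KCC 117.8, BRK 196.6, DUG 35.6 → max 196.6 km
Only Site A has all residuals ≈ 0.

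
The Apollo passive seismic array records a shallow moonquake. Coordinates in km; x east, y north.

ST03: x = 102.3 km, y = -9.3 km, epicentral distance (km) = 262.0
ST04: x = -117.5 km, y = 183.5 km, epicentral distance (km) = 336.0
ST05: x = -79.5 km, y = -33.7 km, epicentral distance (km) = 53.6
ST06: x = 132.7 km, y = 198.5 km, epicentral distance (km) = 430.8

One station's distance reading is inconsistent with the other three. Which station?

ST05

Solve using three stations at a time. Using ST03, ST04, ST06 (subtract circle equations pairwise → linear system) gives (x, y) ≈ (-117.1, -152.5).
Distances from that point to each station vs reported:
  ST03: calculated 262.0 vs reported 262.0 → residual 0.0 km
  ST04: calculated 336.0 vs reported 336.0 → residual 0.0 km
  ST05: calculated 124.6 vs reported 53.6 → residual 71.0 km
  ST06: calculated 430.8 vs reported 430.8 → residual 0.0 km
ST03, ST04, ST06 are mutually consistent (residuals ≈ 0); ST05 is off by 71.0 km.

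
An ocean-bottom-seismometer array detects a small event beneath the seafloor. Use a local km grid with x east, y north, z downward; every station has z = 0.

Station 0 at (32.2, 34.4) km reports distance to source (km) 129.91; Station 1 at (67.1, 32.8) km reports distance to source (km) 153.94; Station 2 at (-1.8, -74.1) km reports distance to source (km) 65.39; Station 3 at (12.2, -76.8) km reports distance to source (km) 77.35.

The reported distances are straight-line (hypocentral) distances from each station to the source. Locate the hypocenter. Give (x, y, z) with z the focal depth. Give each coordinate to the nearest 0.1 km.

x ≈ -52.2 km, y ≈ -56.8 km, depth ≈ 37.9 km

Each station gives a sphere (x−x_i)² + (y−y_i)² + z² = d_i² (stations at z=0).
Subtracting the Station 0 sphere from Station 1 and Station 2: z² cancels, leaving linear equations in x and y:
69.8 x − 3.2 y = -3462.87
-68.0 x − 217.0 y = 15874.61
Solving: x ≈ -52.215, y ≈ -56.793 km (keep extra digits for the depth step; rounded: -52.2, -56.8).
Then from the Station 0 sphere: z² = 129.91² − (x − 32.2)² − (y − 34.4)² with x = -52.215, y = -56.793, so z ≈ 37.875 ≈ 37.9 km.
Check against Station 3 (with the unrounded solution): distance 77.36 ≈ 77.35 km. ✓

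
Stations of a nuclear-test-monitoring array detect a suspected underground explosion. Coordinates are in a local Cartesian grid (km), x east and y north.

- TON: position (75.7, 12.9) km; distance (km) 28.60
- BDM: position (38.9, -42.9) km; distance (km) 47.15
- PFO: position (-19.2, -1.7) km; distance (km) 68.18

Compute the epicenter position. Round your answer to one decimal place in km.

Circle about each station: (x − 75.7)² + (y − 12.9)² = 28.60²; (x − 38.9)² + (y + 42.9)² = 47.15²; (x + 19.2)² + (y + 1.7)² = 68.18².
Subtracting pairs of circle equations eliminates x²+y² and gives linear equations (the radical axes):
-73.6 x − 111.6 y = -3948.44
-189.8 x − 29.2 y = -9355.92
Solving the 2×2 system: x ≈ 48.8, y ≈ 3.2 km.
Check against TON (with the unrounded x, y): √((x − 75.7)²+(y − 12.9)²) = 28.60 ≈ 28.60 km. ✓

x ≈ 48.8 km, y ≈ 3.2 km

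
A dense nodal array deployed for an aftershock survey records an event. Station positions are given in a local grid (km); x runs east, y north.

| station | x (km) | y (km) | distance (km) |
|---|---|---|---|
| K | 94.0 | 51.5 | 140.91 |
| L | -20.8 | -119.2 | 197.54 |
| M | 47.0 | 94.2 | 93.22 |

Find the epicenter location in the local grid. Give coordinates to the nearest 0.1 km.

Circle about each station: (x − 94.0)² + (y − 51.5)² = 140.91²; (x + 20.8)² + (y + 119.2)² = 197.54²; (x − 47.0)² + (y − 94.2)² = 93.22².
Subtracting pairs of circle equations eliminates x²+y² and gives linear equations (the radical axes):
-229.6 x − 341.4 y = -16013.39
-94.0 x + 85.4 y = 10760.05
Solving the 2×2 system: x ≈ -44.6, y ≈ 76.9 km.
Check against K (with the unrounded x, y): √((x − 94.0)²+(y − 51.5)²) = 140.91 ≈ 140.91 km. ✓

x ≈ -44.6 km, y ≈ 76.9 km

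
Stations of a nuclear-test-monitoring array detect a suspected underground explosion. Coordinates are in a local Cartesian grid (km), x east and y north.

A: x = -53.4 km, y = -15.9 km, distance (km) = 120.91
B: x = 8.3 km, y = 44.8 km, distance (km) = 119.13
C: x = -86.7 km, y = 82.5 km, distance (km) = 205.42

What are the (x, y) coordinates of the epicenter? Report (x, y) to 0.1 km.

Circle about each station: (x + 53.4)² + (y + 15.9)² = 120.91²; (x − 8.3)² + (y − 44.8)² = 119.13²; (x + 86.7)² + (y − 82.5)² = 205.42².
Subtracting pairs of circle equations eliminates x²+y² and gives linear equations (the radical axes):
123.4 x + 121.4 y = -601.17
-66.6 x + 196.8 y = -16359.38
Solving the 2×2 system: x ≈ 57.7, y ≈ -63.6 km.

57.7 km east, -63.6 km north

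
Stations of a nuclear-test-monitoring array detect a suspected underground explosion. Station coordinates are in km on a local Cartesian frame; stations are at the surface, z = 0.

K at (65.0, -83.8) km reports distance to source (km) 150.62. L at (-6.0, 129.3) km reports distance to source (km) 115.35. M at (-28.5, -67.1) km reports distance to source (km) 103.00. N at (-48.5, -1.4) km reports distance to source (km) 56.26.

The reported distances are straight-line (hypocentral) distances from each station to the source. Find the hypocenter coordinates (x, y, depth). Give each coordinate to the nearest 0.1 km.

Each station gives a sphere (x−x_i)² + (y−y_i)² + z² = d_i² (stations at z=0).
Subtracting the K sphere from L and M: z² cancels, leaving linear equations in x and y:
-142.0 x + 426.2 y = 14887.81
-187.0 x + 33.4 y = 6144.60
Solving: x ≈ -28.304, y ≈ 25.501 km (keep extra digits for the depth step; rounded: -28.3, 25.5).
Then from the K sphere: z² = 150.62² − (x − 65.0)² − (y + 83.8)² with x = -28.304, y = 25.501, so z ≈ 45.100 ≈ 45.1 km.

(-28.3, 25.5, 45.1)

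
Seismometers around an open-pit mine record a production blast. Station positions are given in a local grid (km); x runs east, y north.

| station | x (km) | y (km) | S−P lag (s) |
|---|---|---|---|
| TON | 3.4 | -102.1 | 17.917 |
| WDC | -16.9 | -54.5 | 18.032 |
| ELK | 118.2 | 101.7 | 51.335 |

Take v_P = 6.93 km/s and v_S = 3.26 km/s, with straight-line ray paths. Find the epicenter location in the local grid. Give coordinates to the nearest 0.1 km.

Distance from S−P lag: d = Δt · v_P v_S / (v_P − v_S) = Δt · (6.93·3.26)/(6.93−3.26) ≈ 6.1558·Δt.
So d_TON = 110.29, d_WDC = 111.00, d_ELK = 316.01 km.
Circle about each station: (x − 3.4)² + (y + 102.1)² = 110.29²; (x + 16.9)² + (y + 54.5)² = 111.00²; (x − 118.2)² + (y − 101.7)² = 316.01².
Subtracting the TON equation from the WDC and ELK equations removes the quadratic terms:
-40.6 x + 95.2 y = -7337.23
229.6 x + 407.6 y = -73820.28
Solving the 2×2 system: x ≈ -105.1, y ≈ -121.9 km.

(-105.1, -121.9)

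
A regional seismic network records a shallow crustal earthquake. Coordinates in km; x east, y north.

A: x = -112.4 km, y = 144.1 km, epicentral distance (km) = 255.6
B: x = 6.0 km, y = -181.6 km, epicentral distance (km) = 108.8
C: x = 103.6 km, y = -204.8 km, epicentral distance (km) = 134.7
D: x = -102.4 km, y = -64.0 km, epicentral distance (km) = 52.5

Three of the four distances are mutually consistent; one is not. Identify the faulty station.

Solve using three stations at a time. Using A, B, D (subtract circle equations pairwise → linear system) gives (x, y) ≈ (-74.8, -108.7).
Distances from that point to each station vs reported:
  A: calculated 255.6 vs reported 255.6 → residual 0.0 km
  B: calculated 108.8 vs reported 108.8 → residual 0.0 km
  C: calculated 202.6 vs reported 134.7 → residual 67.9 km
  D: calculated 52.5 vs reported 52.5 → residual 0.0 km
A, B, D are mutually consistent (residuals ≈ 0); C is off by 67.9 km.

C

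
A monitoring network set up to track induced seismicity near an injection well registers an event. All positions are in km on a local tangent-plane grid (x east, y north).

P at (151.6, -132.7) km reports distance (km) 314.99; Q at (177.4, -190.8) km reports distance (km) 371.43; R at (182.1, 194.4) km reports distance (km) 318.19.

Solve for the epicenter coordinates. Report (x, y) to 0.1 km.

Circle about each station: (x − 151.6)² + (y + 132.7)² = 314.99²; (x − 177.4)² + (y + 190.8)² = 371.43²; (x − 182.1)² + (y − 194.4)² = 318.19².
Subtracting the P equation from the Q and R equations removes the quadratic terms:
51.6 x − 116.2 y = -11457.99
61.0 x + 654.2 y = 28333.74
Solving the 2×2 system: x ≈ -102.9, y ≈ 52.9 km.

-102.9 km east, 52.9 km north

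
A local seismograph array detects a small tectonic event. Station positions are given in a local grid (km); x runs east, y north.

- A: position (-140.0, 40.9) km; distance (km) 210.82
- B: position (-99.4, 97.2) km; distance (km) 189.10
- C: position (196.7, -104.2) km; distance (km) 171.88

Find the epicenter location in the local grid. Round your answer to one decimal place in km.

Circle about each station: (x + 140.0)² + (y − 40.9)² = 210.82²; (x + 99.4)² + (y − 97.2)² = 189.10²; (x − 196.7)² + (y + 104.2)² = 171.88².
Subtracting the A equation from the B and C equations removes the quadratic terms:
81.2 x + 112.6 y = 6741.65
673.4 x − 290.2 y = 43178.06
Solving the 2×2 system: x ≈ 68.6, y ≈ 10.4 km.

x ≈ 68.6 km, y ≈ 10.4 km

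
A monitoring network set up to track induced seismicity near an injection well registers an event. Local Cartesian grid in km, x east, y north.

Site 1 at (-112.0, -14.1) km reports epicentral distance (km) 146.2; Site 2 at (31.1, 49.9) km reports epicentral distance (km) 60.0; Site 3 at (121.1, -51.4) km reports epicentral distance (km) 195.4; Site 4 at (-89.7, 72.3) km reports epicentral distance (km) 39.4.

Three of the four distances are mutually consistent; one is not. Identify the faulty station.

Site 4

Solve using three stations at a time. Using Site 1, Site 2, Site 3 (subtract circle equations pairwise → linear system) gives (x, y) ≈ (-11.5, 92.1).
Distances from that point to each station vs reported:
  Site 1: calculated 146.2 vs reported 146.2 → residual 0.0 km
  Site 2: calculated 60.0 vs reported 60.0 → residual 0.0 km
  Site 3: calculated 195.4 vs reported 195.4 → residual 0.0 km
  Site 4: calculated 80.6 vs reported 39.4 → residual 41.2 km
Site 1, Site 2, Site 3 are mutually consistent (residuals ≈ 0); Site 4 is off by 41.2 km.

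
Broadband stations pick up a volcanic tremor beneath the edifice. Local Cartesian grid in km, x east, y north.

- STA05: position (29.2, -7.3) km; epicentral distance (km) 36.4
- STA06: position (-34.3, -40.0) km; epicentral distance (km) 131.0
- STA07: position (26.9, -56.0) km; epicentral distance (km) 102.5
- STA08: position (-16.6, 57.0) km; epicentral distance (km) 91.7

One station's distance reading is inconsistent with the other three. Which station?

STA05

Solve using three stations at a time. Using STA06, STA07, STA08 (subtract circle equations pairwise → linear system) gives (x, y) ≈ (72.6, 35.7).
Distances from that point to each station vs reported:
  STA05: calculated 61.1 vs reported 36.4 → residual 24.7 km
  STA06: calculated 131.0 vs reported 131.0 → residual 0.0 km
  STA07: calculated 102.5 vs reported 102.5 → residual 0.0 km
  STA08: calculated 91.7 vs reported 91.7 → residual 0.0 km
STA06, STA07, STA08 are mutually consistent (residuals ≈ 0); STA05 is off by 24.7 km.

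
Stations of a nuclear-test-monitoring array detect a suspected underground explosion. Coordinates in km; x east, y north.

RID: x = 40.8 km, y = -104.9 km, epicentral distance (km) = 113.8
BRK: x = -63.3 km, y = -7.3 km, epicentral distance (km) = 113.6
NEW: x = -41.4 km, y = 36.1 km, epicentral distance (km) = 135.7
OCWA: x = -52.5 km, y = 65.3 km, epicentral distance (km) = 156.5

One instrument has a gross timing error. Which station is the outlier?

Solve using three stations at a time. Using RID, NEW, OCWA (subtract circle equations pairwise → linear system) gives (x, y) ≈ (89.1, -1.6).
Distances from that point to each station vs reported:
  RID: calculated 114.0 vs reported 113.8 → residual 0.2 km
  BRK: calculated 152.5 vs reported 113.6 → residual 38.9 km
  NEW: calculated 135.9 vs reported 135.7 → residual 0.2 km
  OCWA: calculated 156.6 vs reported 156.5 → residual 0.1 km
RID, NEW, OCWA are mutually consistent (residuals ≈ 0); BRK is off by 38.9 km.

BRK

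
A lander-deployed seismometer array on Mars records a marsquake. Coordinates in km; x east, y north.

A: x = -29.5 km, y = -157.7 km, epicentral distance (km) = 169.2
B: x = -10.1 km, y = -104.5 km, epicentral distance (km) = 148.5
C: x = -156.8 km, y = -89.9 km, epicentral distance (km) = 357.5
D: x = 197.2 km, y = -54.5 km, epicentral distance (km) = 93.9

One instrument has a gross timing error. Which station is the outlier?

C

Solve using three stations at a time. Using A, B, D (subtract circle equations pairwise → linear system) gives (x, y) ≈ (136.8, -126.4).
Distances from that point to each station vs reported:
  A: calculated 169.2 vs reported 169.2 → residual 0.0 km
  B: calculated 148.5 vs reported 148.5 → residual 0.0 km
  C: calculated 295.8 vs reported 357.5 → residual 61.7 km
  D: calculated 93.9 vs reported 93.9 → residual 0.0 km
A, B, D are mutually consistent (residuals ≈ 0); C is off by 61.7 km.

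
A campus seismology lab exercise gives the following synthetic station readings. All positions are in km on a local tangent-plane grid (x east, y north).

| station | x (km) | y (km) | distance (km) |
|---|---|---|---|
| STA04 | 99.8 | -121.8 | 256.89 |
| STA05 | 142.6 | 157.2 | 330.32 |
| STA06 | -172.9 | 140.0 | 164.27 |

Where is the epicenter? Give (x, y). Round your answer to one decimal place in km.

Circle about each station: (x − 99.8)² + (y + 121.8)² = 256.89²; (x − 142.6)² + (y − 157.2)² = 330.32²; (x + 172.9)² + (y − 140.0)² = 164.27².
Subtracting the STA04 equation from the STA05 and STA06 equations removes the quadratic terms:
85.6 x + 558.0 y = -22867.51
-545.4 x + 523.6 y = 63706.97
Solving the 2×2 system: x ≈ -136.1, y ≈ -20.1 km.

x ≈ -136.1 km, y ≈ -20.1 km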